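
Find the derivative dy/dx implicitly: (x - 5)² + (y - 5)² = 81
Take d/dx of both sides. Since y is implicitly a function of x, the chain rule attaches a y' = dy/dx factor whenever we differentiate through y.

Set F(x, y) = (left side) − (right side), so the curve is F = 0. Differentiating each term of F:
  d/dx[(x - 5)^2] = 2x - 10
  d/dx[(y - 5)^2] = 2·y'(y - 5)
  d/dx[-81] = 0

Collecting, the y'-free part is the partial derivative in x and the y' coefficient is the partial derivative in y:
  ∂F/∂x = 2x - 10
  ∂F/∂y = 2y - 10

so d/dx[F(x, y(x))] = ∂F/∂x + (∂F/∂y)·y' = 0. Rearranging,
  dy/dx = -(∂F/∂x)/(∂F/∂y) = -(2x - 10)/(2y - 10) = (5 - x)/(y - 5)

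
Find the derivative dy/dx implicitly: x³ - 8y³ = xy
Take d/dx of both sides. Since y is implicitly a function of x, the chain rule attaches a y' = dy/dx factor whenever we differentiate through y.

Set F(x, y) = (left side) − (right side), so the curve is F = 0. Differentiating each term of F:
  d/dx[x^3] = 3x^2
  d/dx[-xy] = -x·y' - y
  d/dx[-8y^3] = -24y^2·y'

Collecting, the y'-free part is the partial derivative in x and the y' coefficient is the partial derivative in y:
  ∂F/∂x = 3x^2 - y
  ∂F/∂y = -x - 24y^2

so d/dx[F(x, y(x))] = ∂F/∂x + (∂F/∂y)·y' = 0. Rearranging,
  dy/dx = -(∂F/∂x)/(∂F/∂y) = -(3x^2 - y)/(-x - 24y^2) = (3x^2 - y)/(x + 24y^2)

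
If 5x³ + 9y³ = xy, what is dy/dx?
Apply d/dx to both sides, remembering that y depends on x. Each occurrence of y therefore brings in a y' = dy/dx via the chain rule.

With F(x, y) equal to the left-hand side minus the right, differentiate F term by term:
  d/dx[5x^3] = 15x^2
  d/dx[-xy] = -x·y' - y
  d/dx[9y^3] = 27y^2·y'
Adding these up, d/dx[F] = 0 becomes
  (15x^2 - y) + (-x + 27y^2)·y' = 0,
so isolating y',
  dy/dx = -(15x^2 - y)/(-x + 27y^2) = (15x^2 - y)/(x - 27y^2)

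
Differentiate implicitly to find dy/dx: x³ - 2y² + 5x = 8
Differentiate both sides with respect to x, treating y as y(x). By the chain rule, any term containing y contributes a factor of y' = dy/dx when we differentiate it.

Move every term to one side and write the relation as F(x, y) = 0. Term by term,
  d/dx[x^3] = 3x^2
  d/dx[5x] = 5
  d/dx[-2y^2] = -4y·y'
  d/dx[-8] = 0

The pieces without y' make up ∂F/∂x and the coefficient of y' is ∂F/∂y:
  ∂F/∂x = 3x^2 + 5,
  ∂F/∂y = -4y.

Since d/dx[F] = ∂F/∂x + (∂F/∂y)·y' = 0, solve for y':
  (∂F/∂y)·y' = -∂F/∂x
  dy/dx = -(∂F/∂x)/(∂F/∂y) = -(3x^2 + 5)/(-4y) = (3x^2 + 5)/(4y)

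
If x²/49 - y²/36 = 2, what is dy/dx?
Take d/dx of both sides. Since y is implicitly a function of x, the chain rule attaches a y' = dy/dx factor whenever we differentiate through y.

Set F(x, y) = (left side) − (right side), so the curve is F = 0. Differentiating each term of F:
  d/dx[x^2/49] = 2x/49
  d/dx[-y^2/36] = -y·y'/18
  d/dx[-2] = 0

Collecting, the y'-free part is the partial derivative in x and the y' coefficient is the partial derivative in y:
  ∂F/∂x = 2x/49
  ∂F/∂y = -y/18

so d/dx[F(x, y(x))] = ∂F/∂x + (∂F/∂y)·y' = 0. Rearranging,
  dy/dx = -(∂F/∂x)/(∂F/∂y) = -(2x/49)/(-y/18) = 36x/(49y)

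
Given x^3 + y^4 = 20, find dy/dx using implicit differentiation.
Take d/dx of both sides. Since y is implicitly a function of x, the chain rule attaches a y' = dy/dx factor whenever we differentiate through y.

Set F(x, y) = (left side) − (right side), so the curve is F = 0. Differentiating each term of F:
  d/dx[x^3] = 3x^2
  d/dx[y^4] = 4y^3·y'
  d/dx[-20] = 0

Collecting, the y'-free part is the partial derivative in x and the y' coefficient is the partial derivative in y:
  ∂F/∂x = 3x^2
  ∂F/∂y = 4y^3

so d/dx[F(x, y(x))] = ∂F/∂x + (∂F/∂y)·y' = 0. Rearranging,
  dy/dx = -(∂F/∂x)/(∂F/∂y) = -(3x^2)/(4y^3) = -3x^2/(4y^3)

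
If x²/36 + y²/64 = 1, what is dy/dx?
Take d/dx of both sides. Since y is implicitly a function of x, the chain rule attaches a y' = dy/dx factor whenever we differentiate through y.

Set F(x, y) = (left side) − (right side), so the curve is F = 0. Differentiating each term of F:
  d/dx[x^2/36] = x/18
  d/dx[y^2/64] = y·y'/32
  d/dx[-1] = 0

Collecting, the y'-free part is the partial derivative in x and the y' coefficient is the partial derivative in y:
  ∂F/∂x = x/18
  ∂F/∂y = y/32

so d/dx[F(x, y(x))] = ∂F/∂x + (∂F/∂y)·y' = 0. Rearranging,
  dy/dx = -(∂F/∂x)/(∂F/∂y) = -(x/18)/(y/32) = -16x/(9y)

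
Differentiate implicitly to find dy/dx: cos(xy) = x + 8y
Take d/dx of both sides. Since y is implicitly a function of x, the chain rule attaches a y' = dy/dx factor whenever we differentiate through y.

Set F(x, y) = (left side) − (right side), so the curve is F = 0. Differentiating each term of F:
  d/dx[-x] = -1
  d/dx[-8y] = -8·y'
  d/dx[cos(xy)] = -(x·y' + y)·sin(xy)

Collecting, the y'-free part is the partial derivative in x and the y' coefficient is the partial derivative in y:
  ∂F/∂x = -y·sin(xy) - 1
  ∂F/∂y = -x·sin(xy) - 8

so d/dx[F(x, y(x))] = ∂F/∂x + (∂F/∂y)·y' = 0. Rearranging,
  dy/dx = -(∂F/∂x)/(∂F/∂y) = -(-y·sin(xy) - 1)/(-x·sin(xy) - 8) = -(y·sin(xy) + 1)/(x·sin(xy) + 8)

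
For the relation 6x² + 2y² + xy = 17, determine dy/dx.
Take d/dx of both sides. Since y is implicitly a function of x, the chain rule attaches a y' = dy/dx factor whenever we differentiate through y.

Set F(x, y) = (left side) − (right side), so the curve is F = 0. Differentiating each term of F:
  d/dx[6x^2] = 12x
  d/dx[xy] = x·y' + y
  d/dx[2y^2] = 4y·y'
  d/dx[-17] = 0

Collecting, the y'-free part is the partial derivative in x and the y' coefficient is the partial derivative in y:
  ∂F/∂x = 12x + y
  ∂F/∂y = x + 4y

so d/dx[F(x, y(x))] = ∂F/∂x + (∂F/∂y)·y' = 0. Rearranging,
  dy/dx = -(∂F/∂x)/(∂F/∂y) = -(12x + y)/(x + 4y) = (-12x - y)/(x + 4y)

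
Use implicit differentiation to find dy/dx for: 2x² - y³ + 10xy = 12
Apply d/dx to both sides, remembering that y depends on x. Each occurrence of y therefore brings in a y' = dy/dx via the chain rule.

With F(x, y) equal to the left-hand side minus the right, differentiate F term by term:
  d/dx[2x^2] = 4x
  d/dx[10xy] = 10x·y' + 10y
  d/dx[-y^3] = -3y^2·y'
  d/dx[-12] = 0
Adding these up, d/dx[F] = 0 becomes
  (4x + 10y) + (10x - 3y^2)·y' = 0,
so isolating y',
  dy/dx = -(4x + 10y)/(10x - 3y^2) = 2(-2x - 5y)/(10x - 3y^2)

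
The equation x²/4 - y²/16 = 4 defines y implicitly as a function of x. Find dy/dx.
Differentiate both sides with respect to x, treating y as y(x). By the chain rule, any term containing y contributes a factor of y' = dy/dx when we differentiate it.

Move every term to one side and write the relation as F(x, y) = 0. Term by term,
  d/dx[x^2/4] = x/2
  d/dx[-y^2/16] = -y·y'/8
  d/dx[-4] = 0

The pieces without y' make up ∂F/∂x and the coefficient of y' is ∂F/∂y:
  ∂F/∂x = x/2,
  ∂F/∂y = -y/8.

Since d/dx[F] = ∂F/∂x + (∂F/∂y)·y' = 0, solve for y':
  (∂F/∂y)·y' = -∂F/∂x
  dy/dx = -(∂F/∂x)/(∂F/∂y) = -(x/2)/(-y/8) = 4x/y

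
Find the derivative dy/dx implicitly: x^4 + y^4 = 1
Differentiate the relation implicitly: treat y = y(x) and apply the chain rule, so every y-derivative picks up a y' = dy/dx factor.

With everything moved to the left-hand side, differentiate term by term:
  d/dx[x^4] = 4x^3
  d/dx[y^4] = 4y^3·y'
  d/dx[-1] = 0

Separating the contributions that come from x directly and those that come through y:
  without y':      4x^3
  multiplying y':  4y^3

so (4x^3) + (4y^3)·y' = 0, and therefore
  dy/dx = -(4x^3)/(4y^3) = -x^3/y^3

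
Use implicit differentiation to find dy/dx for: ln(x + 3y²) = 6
Differentiate both sides with respect to x, treating y as y(x). By the chain rule, any term containing y contributes a factor of y' = dy/dx when we differentiate it.

Move every term to one side and write the relation as F(x, y) = 0. Term by term,
  d/dx[ln(x + 3y^2)] = (6y·y' + 1)/(x + 3y^2)
  d/dx[-6] = 0

The pieces without y' make up ∂F/∂x and the coefficient of y' is ∂F/∂y:
  ∂F/∂x = 1/(x + 3y^2),
  ∂F/∂y = 6y/(x + 3y^2).

Since d/dx[F] = ∂F/∂x + (∂F/∂y)·y' = 0, solve for y':
  (∂F/∂y)·y' = -∂F/∂x
  dy/dx = -(∂F/∂x)/(∂F/∂y) = -(1/(x + 3y^2))/(6y/(x + 3y^2)) = -1/(6y)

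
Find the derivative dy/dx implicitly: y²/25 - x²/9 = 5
Differentiate both sides with respect to x, treating y as y(x). By the chain rule, any term containing y contributes a factor of y' = dy/dx when we differentiate it.

Move every term to one side and write the relation as F(x, y) = 0. Term by term,
  d/dx[-x^2/9] = -2x/9
  d/dx[y^2/25] = 2y·y'/25
  d/dx[-5] = 0

The pieces without y' make up ∂F/∂x and the coefficient of y' is ∂F/∂y:
  ∂F/∂x = -2x/9,
  ∂F/∂y = 2y/25.

Since d/dx[F] = ∂F/∂x + (∂F/∂y)·y' = 0, solve for y':
  (∂F/∂y)·y' = -∂F/∂x
  dy/dx = -(∂F/∂x)/(∂F/∂y) = -(-2x/9)/(2y/25) = 25x/(9y)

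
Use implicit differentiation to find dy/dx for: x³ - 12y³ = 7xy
Apply d/dx to both sides, remembering that y depends on x. Each occurrence of y therefore brings in a y' = dy/dx via the chain rule.

With F(x, y) equal to the left-hand side minus the right, differentiate F term by term:
  d/dx[x^3] = 3x^2
  d/dx[-7xy] = -7x·y' - 7y
  d/dx[-12y^3] = -36y^2·y'
Adding these up, d/dx[F] = 0 becomes
  (3x^2 - 7y) + (-7x - 36y^2)·y' = 0,
so isolating y',
  dy/dx = -(3x^2 - 7y)/(-7x - 36y^2) = (3x^2 - 7y)/(7x + 36y^2)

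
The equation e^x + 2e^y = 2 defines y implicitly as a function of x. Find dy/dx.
Apply d/dx to both sides, remembering that y depends on x. Each occurrence of y therefore brings in a y' = dy/dx via the chain rule.

With F(x, y) equal to the left-hand side minus the right, differentiate F term by term:
  d/dx[e^(x)] = e^(x)
  d/dx[2e^(y)] = 2·y'·e^(y)
  d/dx[-2] = 0
Adding these up, d/dx[F] = 0 becomes
  (e^(x)) + (2e^(y))·y' = 0,
so isolating y',
  dy/dx = -(e^(x))/(2e^(y)) = -e^(x - y)/2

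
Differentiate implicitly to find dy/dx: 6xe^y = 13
Apply d/dx to both sides, remembering that y depends on x. Each occurrence of y therefore brings in a y' = dy/dx via the chain rule.

With F(x, y) equal to the left-hand side minus the right, differentiate F term by term:
  d/dx[6x·e^(y)] = 6x·y'·e^(y) + 6e^(y)
  d/dx[-13] = 0
Adding these up, d/dx[F] = 0 becomes
  (6e^(y)) + (6x·e^(y))·y' = 0,
so isolating y',
  dy/dx = -(6e^(y))/(6x·e^(y)) = -1/x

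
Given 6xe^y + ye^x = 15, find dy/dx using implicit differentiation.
Take d/dx of both sides. Since y is implicitly a function of x, the chain rule attaches a y' = dy/dx factor whenever we differentiate through y.

Set F(x, y) = (left side) − (right side), so the curve is F = 0. Differentiating each term of F:
  d/dx[6x·e^(y)] = 6x·y'·e^(y) + 6e^(y)
  d/dx[y·e^(x)] = y·e^(x) + y'·e^(x)
  d/dx[-15] = 0

Collecting, the y'-free part is the partial derivative in x and the y' coefficient is the partial derivative in y:
  ∂F/∂x = y·e^(x) + 6e^(y)
  ∂F/∂y = 6x·e^(y) + e^(x)

so d/dx[F(x, y(x))] = ∂F/∂x + (∂F/∂y)·y' = 0. Rearranging,
  dy/dx = -(∂F/∂x)/(∂F/∂y) = -(y·e^(x) + 6e^(y))/(6x·e^(y) + e^(x)) = (-y·e^(x) - 6e^(y))/(6x·e^(y) + e^(x))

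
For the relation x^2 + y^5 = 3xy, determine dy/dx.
Differentiate the relation implicitly: treat y = y(x) and apply the chain rule, so every y-derivative picks up a y' = dy/dx factor.

With everything moved to the left-hand side, differentiate term by term:
  d/dx[x^2] = 2x
  d/dx[-3xy] = -3x·y' - 3y
  d/dx[y^5] = 5y^4·y'

Separating the contributions that come from x directly and those that come through y:
  without y':      2x - 3y
  multiplying y':  -3x + 5y^4

so (2x - 3y) + (-3x + 5y^4)·y' = 0, and therefore
  dy/dx = -(2x - 3y)/(-3x + 5y^4) = (2x - 3y)/(3x - 5y^4)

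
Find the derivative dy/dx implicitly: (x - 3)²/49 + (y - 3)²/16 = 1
Differentiate both sides with respect to x, treating y as y(x). By the chain rule, any term containing y contributes a factor of y' = dy/dx when we differentiate it.

Move every term to one side and write the relation as F(x, y) = 0. Term by term,
  d/dx[(x - 3)^2/49] = 2x/49 - 6/49
  d/dx[(y - 3)^2/16] = y'(y - 3)/8
  d/dx[-1] = 0

The pieces without y' make up ∂F/∂x and the coefficient of y' is ∂F/∂y:
  ∂F/∂x = 2x/49 - 6/49,
  ∂F/∂y = y/8 - 3/8.

Since d/dx[F] = ∂F/∂x + (∂F/∂y)·y' = 0, solve for y':
  (∂F/∂y)·y' = -∂F/∂x
  dy/dx = -(∂F/∂x)/(∂F/∂y) = -(2x/49 - 6/49)/(y/8 - 3/8)
        = -(2(x - 3)/49)/((y - 3)/8) = 16(3 - x)/(49(y - 3))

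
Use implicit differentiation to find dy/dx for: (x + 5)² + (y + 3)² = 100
Apply d/dx to both sides, remembering that y depends on x. Each occurrence of y therefore brings in a y' = dy/dx via the chain rule.

With F(x, y) equal to the left-hand side minus the right, differentiate F term by term:
  d/dx[(x + 5)^2] = 2x + 10
  d/dx[(y + 3)^2] = 2·y'(y + 3)
  d/dx[-100] = 0
Adding these up, d/dx[F] = 0 becomes
  (2x + 10) + (2y + 6)·y' = 0,
so isolating y',
  dy/dx = -(2x + 10)/(2y + 6) = (-x - 5)/(y + 3)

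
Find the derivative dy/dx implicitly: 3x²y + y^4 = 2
Differentiate the relation implicitly: treat y = y(x) and apply the chain rule, so every y-derivative picks up a y' = dy/dx factor.

With everything moved to the left-hand side, differentiate term by term:
  d/dx[3x^2y] = 3x^2·y' + 6xy
  d/dx[y^4] = 4y^3·y'
  d/dx[-2] = 0

Separating the contributions that come from x directly and those that come through y:
  without y':      6xy
  multiplying y':  3x^2 + 4y^3

so (6xy) + (3x^2 + 4y^3)·y' = 0, and therefore
  dy/dx = -(6xy)/(3x^2 + 4y^3) = -6xy/(3x^2 + 4y^3)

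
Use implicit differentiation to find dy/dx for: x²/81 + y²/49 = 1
Take d/dx of both sides. Since y is implicitly a function of x, the chain rule attaches a y' = dy/dx factor whenever we differentiate through y.

Set F(x, y) = (left side) − (right side), so the curve is F = 0. Differentiating each term of F:
  d/dx[x^2/81] = 2x/81
  d/dx[y^2/49] = 2y·y'/49
  d/dx[-1] = 0

Collecting, the y'-free part is the partial derivative in x and the y' coefficient is the partial derivative in y:
  ∂F/∂x = 2x/81
  ∂F/∂y = 2y/49

so d/dx[F(x, y(x))] = ∂F/∂x + (∂F/∂y)·y' = 0. Rearranging,
  dy/dx = -(∂F/∂x)/(∂F/∂y) = -(2x/81)/(2y/49) = -49x/(81y)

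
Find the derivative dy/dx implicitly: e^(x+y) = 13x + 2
Take d/dx of both sides. Since y is implicitly a function of x, the chain rule attaches a y' = dy/dx factor whenever we differentiate through y.

Set F(x, y) = (left side) − (right side), so the curve is F = 0. Differentiating each term of F:
  d/dx[-13x] = -13
  d/dx[e^(x + y)] = (y' + 1)·e^(x + y)
  d/dx[-2] = 0

Collecting, the y'-free part is the partial derivative in x and the y' coefficient is the partial derivative in y:
  ∂F/∂x = e^(x + y) - 13
  ∂F/∂y = e^(x + y)

so d/dx[F(x, y(x))] = ∂F/∂x + (∂F/∂y)·y' = 0. Rearranging,
  dy/dx = -(∂F/∂x)/(∂F/∂y) = -(e^(x + y) - 13)/(e^(x + y)) = 13e^(-x - y) - 1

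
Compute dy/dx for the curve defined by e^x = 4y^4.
Differentiate the relation implicitly: treat y = y(x) and apply the chain rule, so every y-derivative picks up a y' = dy/dx factor.

With everything moved to the left-hand side, differentiate term by term:
  d/dx[-4y^4] = -16y^3·y'
  d/dx[e^(x)] = e^(x)

Separating the contributions that come from x directly and those that come through y:
  without y':      e^(x)
  multiplying y':  -16y^3

so (e^(x)) + (-16y^3)·y' = 0, and therefore
  dy/dx = -(e^(x))/(-16y^3) = e^(x)/(16y^3)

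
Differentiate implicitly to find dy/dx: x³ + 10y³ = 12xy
Differentiate both sides with respect to x, treating y as y(x). By the chain rule, any term containing y contributes a factor of y' = dy/dx when we differentiate it.

Move every term to one side and write the relation as F(x, y) = 0. Term by term,
  d/dx[x^3] = 3x^2
  d/dx[-12xy] = -12x·y' - 12y
  d/dx[10y^3] = 30y^2·y'

The pieces without y' make up ∂F/∂x and the coefficient of y' is ∂F/∂y:
  ∂F/∂x = 3x^2 - 12y,
  ∂F/∂y = -12x + 30y^2.

Since d/dx[F] = ∂F/∂x + (∂F/∂y)·y' = 0, solve for y':
  (∂F/∂y)·y' = -∂F/∂x
  dy/dx = -(∂F/∂x)/(∂F/∂y) = -(3x^2 - 12y)/(-12x + 30y^2) = (x^2 - 4y)/(2(2x - 5y^2))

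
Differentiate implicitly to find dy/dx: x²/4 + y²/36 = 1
Differentiate the relation implicitly: treat y = y(x) and apply the chain rule, so every y-derivative picks up a y' = dy/dx factor.

With everything moved to the left-hand side, differentiate term by term:
  d/dx[x^2/4] = x/2
  d/dx[y^2/36] = y·y'/18
  d/dx[-1] = 0

Separating the contributions that come from x directly and those that come through y:
  without y':      x/2
  multiplying y':  y/18

so (x/2) + (y/18)·y' = 0, and therefore
  dy/dx = -(x/2)/(y/18) = -9x/y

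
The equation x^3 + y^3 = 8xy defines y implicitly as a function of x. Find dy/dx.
Differentiate both sides with respect to x, treating y as y(x). By the chain rule, any term containing y contributes a factor of y' = dy/dx when we differentiate it.

Move every term to one side and write the relation as F(x, y) = 0. Term by term,
  d/dx[x^3] = 3x^2
  d/dx[-8xy] = -8x·y' - 8y
  d/dx[y^3] = 3y^2·y'

The pieces without y' make up ∂F/∂x and the coefficient of y' is ∂F/∂y:
  ∂F/∂x = 3x^2 - 8y,
  ∂F/∂y = -8x + 3y^2.

Since d/dx[F] = ∂F/∂x + (∂F/∂y)·y' = 0, solve for y':
  (∂F/∂y)·y' = -∂F/∂x
  dy/dx = -(∂F/∂x)/(∂F/∂y) = -(3x^2 - 8y)/(-8x + 3y^2) = (3x^2 - 8y)/(8x - 3y^2)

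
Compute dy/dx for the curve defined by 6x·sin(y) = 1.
Apply d/dx to both sides, remembering that y depends on x. Each occurrence of y therefore brings in a y' = dy/dx via the chain rule.

With F(x, y) equal to the left-hand side minus the right, differentiate F term by term:
  d/dx[6x·sin(y)] = 6x·y'·cos(y) + 6sin(y)
  d/dx[-1] = 0
Adding these up, d/dx[F] = 0 becomes
  (6sin(y)) + (6x·cos(y))·y' = 0,
so isolating y',
  dy/dx = -(6sin(y))/(6x·cos(y)) = -tan(y)/x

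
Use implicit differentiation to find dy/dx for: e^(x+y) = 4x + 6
Take d/dx of both sides. Since y is implicitly a function of x, the chain rule attaches a y' = dy/dx factor whenever we differentiate through y.

Set F(x, y) = (left side) − (right side), so the curve is F = 0. Differentiating each term of F:
  d/dx[-4x] = -4
  d/dx[e^(x + y)] = (y' + 1)·e^(x + y)
  d/dx[-6] = 0

Collecting, the y'-free part is the partial derivative in x and the y' coefficient is the partial derivative in y:
  ∂F/∂x = e^(x + y) - 4
  ∂F/∂y = e^(x + y)

so d/dx[F(x, y(x))] = ∂F/∂x + (∂F/∂y)·y' = 0. Rearranging,
  dy/dx = -(∂F/∂x)/(∂F/∂y) = -(e^(x + y) - 4)/(e^(x + y)) = 4e^(-x - y) - 1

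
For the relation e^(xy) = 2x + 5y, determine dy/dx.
Apply d/dx to both sides, remembering that y depends on x. Each occurrence of y therefore brings in a y' = dy/dx via the chain rule.

With F(x, y) equal to the left-hand side minus the right, differentiate F term by term:
  d/dx[-2x] = -2
  d/dx[-5y] = -5·y'
  d/dx[e^(xy)] = (x·y' + y)·e^(xy)
Adding these up, d/dx[F] = 0 becomes
  (y·e^(xy) - 2) + (x·e^(xy) - 5)·y' = 0,
so isolating y',
  dy/dx = -(y·e^(xy) - 2)/(x·e^(xy) - 5) = (-y·e^(xy) + 2)/(x·e^(xy) - 5)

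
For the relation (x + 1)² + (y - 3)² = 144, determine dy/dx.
Take d/dx of both sides. Since y is implicitly a function of x, the chain rule attaches a y' = dy/dx factor whenever we differentiate through y.

Set F(x, y) = (left side) − (right side), so the curve is F = 0. Differentiating each term of F:
  d/dx[(x + 1)^2] = 2x + 2
  d/dx[(y - 3)^2] = 2·y'(y - 3)
  d/dx[-144] = 0

Collecting, the y'-free part is the partial derivative in x and the y' coefficient is the partial derivative in y:
  ∂F/∂x = 2x + 2
  ∂F/∂y = 2y - 6

so d/dx[F(x, y(x))] = ∂F/∂x + (∂F/∂y)·y' = 0. Rearranging,
  dy/dx = -(∂F/∂x)/(∂F/∂y) = -(2x + 2)/(2y - 6) = (-x - 1)/(y - 3)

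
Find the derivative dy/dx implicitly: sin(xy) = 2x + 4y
Apply d/dx to both sides, remembering that y depends on x. Each occurrence of y therefore brings in a y' = dy/dx via the chain rule.

With F(x, y) equal to the left-hand side minus the right, differentiate F term by term:
  d/dx[-2x] = -2
  d/dx[-4y] = -4·y'
  d/dx[sin(xy)] = (x·y' + y)·cos(xy)
Adding these up, d/dx[F] = 0 becomes
  (y·cos(xy) - 2) + (x·cos(xy) - 4)·y' = 0,
so isolating y',
  dy/dx = -(y·cos(xy) - 2)/(x·cos(xy) - 4) = (-y·cos(xy) + 2)/(x·cos(xy) - 4)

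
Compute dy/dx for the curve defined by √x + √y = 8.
Differentiate the relation implicitly: treat y = y(x) and apply the chain rule, so every y-derivative picks up a y' = dy/dx factor.

With everything moved to the left-hand side, differentiate term by term:
  d/dx[√(x)] = 1/(2√(x))
  d/dx[√(y)] = y'/(2√(y))
  d/dx[-8] = 0

Separating the contributions that come from x directly and those that come through y:
  without y':      1/(2√(x))
  multiplying y':  1/(2√(y))

so (1/(2√(x))) + (1/(2√(y)))·y' = 0, and therefore
  dy/dx = -(1/(2√(x)))/(1/(2√(y))) = -√(y)/√(x)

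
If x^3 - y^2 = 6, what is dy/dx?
Differentiate the relation implicitly: treat y = y(x) and apply the chain rule, so every y-derivative picks up a y' = dy/dx factor.

With everything moved to the left-hand side, differentiate term by term:
  d/dx[x^3] = 3x^2
  d/dx[-y^2] = -2y·y'
  d/dx[-6] = 0

Separating the contributions that come from x directly and those that come through y:
  without y':      3x^2
  multiplying y':  -2y

so (3x^2) + (-2y)·y' = 0, and therefore
  dy/dx = -(3x^2)/(-2y) = 3x^2/(2y)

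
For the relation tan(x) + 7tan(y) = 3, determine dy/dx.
Take d/dx of both sides. Since y is implicitly a function of x, the chain rule attaches a y' = dy/dx factor whenever we differentiate through y.

Set F(x, y) = (left side) − (right side), so the curve is F = 0. Differentiating each term of F:
  d/dx[tan(x)] = tan(x)^2 + 1
  d/dx[7tan(y)] = 7·y'(tan(y)^2 + 1)
  d/dx[-3] = 0

Collecting, the y'-free part is the partial derivative in x and the y' coefficient is the partial derivative in y:
  ∂F/∂x = tan(x)^2 + 1
  ∂F/∂y = 7tan(y)^2 + 7

so d/dx[F(x, y(x))] = ∂F/∂x + (∂F/∂y)·y' = 0. Rearranging,
  dy/dx = -(∂F/∂x)/(∂F/∂y) = -(tan(x)^2 + 1)/(7tan(y)^2 + 7) = -cos(y)^2/(7cos(x)^2)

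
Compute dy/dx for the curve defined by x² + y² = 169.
Take d/dx of both sides. Since y is implicitly a function of x, the chain rule attaches a y' = dy/dx factor whenever we differentiate through y.

Set F(x, y) = (left side) − (right side), so the curve is F = 0. Differentiating each term of F:
  d/dx[x^2] = 2x
  d/dx[y^2] = 2y·y'
  d/dx[-169] = 0

Collecting, the y'-free part is the partial derivative in x and the y' coefficient is the partial derivative in y:
  ∂F/∂x = 2x
  ∂F/∂y = 2y

so d/dx[F(x, y(x))] = ∂F/∂x + (∂F/∂y)·y' = 0. Rearranging,
  dy/dx = -(∂F/∂x)/(∂F/∂y) = -(2x)/(2y) = -x/y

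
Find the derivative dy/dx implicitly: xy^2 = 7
Differentiate the relation implicitly: treat y = y(x) and apply the chain rule, so every y-derivative picks up a y' = dy/dx factor.

With everything moved to the left-hand side, differentiate term by term:
  d/dx[xy^2] = 2xy·y' + y^2
  d/dx[-7] = 0

Separating the contributions that come from x directly and those that come through y:
  without y':      y^2
  multiplying y':  2xy

so (y^2) + (2xy)·y' = 0, and therefore
  dy/dx = -(y^2)/(2xy) = -y/(2x)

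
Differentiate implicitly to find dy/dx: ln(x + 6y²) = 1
Apply d/dx to both sides, remembering that y depends on x. Each occurrence of y therefore brings in a y' = dy/dx via the chain rule.

With F(x, y) equal to the left-hand side minus the right, differentiate F term by term:
  d/dx[ln(x + 6y^2)] = (12y·y' + 1)/(x + 6y^2)
  d/dx[-1] = 0
Adding these up, d/dx[F] = 0 becomes
  (1/(x + 6y^2)) + (12y/(x + 6y^2))·y' = 0,
so isolating y',
  dy/dx = -(1/(x + 6y^2))/(12y/(x + 6y^2)) = -1/(12y)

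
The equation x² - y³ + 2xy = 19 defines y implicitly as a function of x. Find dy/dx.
Apply d/dx to both sides, remembering that y depends on x. Each occurrence of y therefore brings in a y' = dy/dx via the chain rule.

With F(x, y) equal to the left-hand side minus the right, differentiate F term by term:
  d/dx[x^2] = 2x
  d/dx[2xy] = 2x·y' + 2y
  d/dx[-y^3] = -3y^2·y'
  d/dx[-19] = 0
Adding these up, d/dx[F] = 0 becomes
  (2x + 2y) + (2x - 3y^2)·y' = 0,
so isolating y',
  dy/dx = -(2x + 2y)/(2x - 3y^2) = 2(-x - y)/(2x - 3y^2)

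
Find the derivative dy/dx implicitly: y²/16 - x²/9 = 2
Take d/dx of both sides. Since y is implicitly a function of x, the chain rule attaches a y' = dy/dx factor whenever we differentiate through y.

Set F(x, y) = (left side) − (right side), so the curve is F = 0. Differentiating each term of F:
  d/dx[-x^2/9] = -2x/9
  d/dx[y^2/16] = y·y'/8
  d/dx[-2] = 0

Collecting, the y'-free part is the partial derivative in x and the y' coefficient is the partial derivative in y:
  ∂F/∂x = -2x/9
  ∂F/∂y = y/8

so d/dx[F(x, y(x))] = ∂F/∂x + (∂F/∂y)·y' = 0. Rearranging,
  dy/dx = -(∂F/∂x)/(∂F/∂y) = -(-2x/9)/(y/8) = 16x/(9y)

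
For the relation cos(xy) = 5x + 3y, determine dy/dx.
Apply d/dx to both sides, remembering that y depends on x. Each occurrence of y therefore brings in a y' = dy/dx via the chain rule.

With F(x, y) equal to the left-hand side minus the right, differentiate F term by term:
  d/dx[-5x] = -5
  d/dx[-3y] = -3·y'
  d/dx[cos(xy)] = -(x·y' + y)·sin(xy)
Adding these up, d/dx[F] = 0 becomes
  (-y·sin(xy) - 5) + (-x·sin(xy) - 3)·y' = 0,
so isolating y',
  dy/dx = -(-y·sin(xy) - 5)/(-x·sin(xy) - 3) = -(y·sin(xy) + 5)/(x·sin(xy) + 3)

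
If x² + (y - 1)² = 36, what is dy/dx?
Take d/dx of both sides. Since y is implicitly a function of x, the chain rule attaches a y' = dy/dx factor whenever we differentiate through y.

Set F(x, y) = (left side) − (right side), so the curve is F = 0. Differentiating each term of F:
  d/dx[x^2] = 2x
  d/dx[(y - 1)^2] = 2·y'(y - 1)
  d/dx[-36] = 0

Collecting, the y'-free part is the partial derivative in x and the y' coefficient is the partial derivative in y:
  ∂F/∂x = 2x
  ∂F/∂y = 2y - 2

so d/dx[F(x, y(x))] = ∂F/∂x + (∂F/∂y)·y' = 0. Rearranging,
  dy/dx = -(∂F/∂x)/(∂F/∂y) = -(2x)/(2y - 2) = -x/(y - 1)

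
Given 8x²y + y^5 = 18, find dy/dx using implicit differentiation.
Differentiate the relation implicitly: treat y = y(x) and apply the chain rule, so every y-derivative picks up a y' = dy/dx factor.

With everything moved to the left-hand side, differentiate term by term:
  d/dx[8x^2y] = 8x^2·y' + 16xy
  d/dx[y^5] = 5y^4·y'
  d/dx[-18] = 0

Separating the contributions that come from x directly and those that come through y:
  without y':      16xy
  multiplying y':  8x^2 + 5y^4

so (16xy) + (8x^2 + 5y^4)·y' = 0, and therefore
  dy/dx = -(16xy)/(8x^2 + 5y^4) = -16xy/(8x^2 + 5y^4)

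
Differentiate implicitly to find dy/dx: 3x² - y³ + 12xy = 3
Differentiate both sides with respect to x, treating y as y(x). By the chain rule, any term containing y contributes a factor of y' = dy/dx when we differentiate it.

Move every term to one side and write the relation as F(x, y) = 0. Term by term,
  d/dx[3x^2] = 6x
  d/dx[12xy] = 12x·y' + 12y
  d/dx[-y^3] = -3y^2·y'
  d/dx[-3] = 0

The pieces without y' make up ∂F/∂x and the coefficient of y' is ∂F/∂y:
  ∂F/∂x = 6x + 12y,
  ∂F/∂y = 12x - 3y^2.

Since d/dx[F] = ∂F/∂x + (∂F/∂y)·y' = 0, solve for y':
  (∂F/∂y)·y' = -∂F/∂x
  dy/dx = -(∂F/∂x)/(∂F/∂y) = -(6x + 12y)/(12x - 3y^2) = 2(-x - 2y)/(4x - y^2)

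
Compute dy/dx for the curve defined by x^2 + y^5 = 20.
Differentiate the relation implicitly: treat y = y(x) and apply the chain rule, so every y-derivative picks up a y' = dy/dx factor.

With everything moved to the left-hand side, differentiate term by term:
  d/dx[x^2] = 2x
  d/dx[y^5] = 5y^4·y'
  d/dx[-20] = 0

Separating the contributions that come from x directly and those that come through y:
  without y':      2x
  multiplying y':  5y^4

so (2x) + (5y^4)·y' = 0, and therefore
  dy/dx = -(2x)/(5y^4) = -2x/(5y^4)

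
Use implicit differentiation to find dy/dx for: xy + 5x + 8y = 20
Differentiate the relation implicitly: treat y = y(x) and apply the chain rule, so every y-derivative picks up a y' = dy/dx factor.

With everything moved to the left-hand side, differentiate term by term:
  d/dx[xy] = x·y' + y
  d/dx[5x] = 5
  d/dx[8y] = 8·y'
  d/dx[-20] = 0

Separating the contributions that come from x directly and those that come through y:
  without y':      y + 5
  multiplying y':  x + 8

so (y + 5) + (x + 8)·y' = 0, and therefore
  dy/dx = -(y + 5)/(x + 8) = (-y - 5)/(x + 8)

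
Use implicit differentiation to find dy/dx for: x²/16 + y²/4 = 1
Apply d/dx to both sides, remembering that y depends on x. Each occurrence of y therefore brings in a y' = dy/dx via the chain rule.

With F(x, y) equal to the left-hand side minus the right, differentiate F term by term:
  d/dx[x^2/16] = x/8
  d/dx[y^2/4] = y·y'/2
  d/dx[-1] = 0
Adding these up, d/dx[F] = 0 becomes
  (x/8) + (y/2)·y' = 0,
so isolating y',
  dy/dx = -(x/8)/(y/2) = -x/(4y)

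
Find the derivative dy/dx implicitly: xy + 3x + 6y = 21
Apply d/dx to both sides, remembering that y depends on x. Each occurrence of y therefore brings in a y' = dy/dx via the chain rule.

With F(x, y) equal to the left-hand side minus the right, differentiate F term by term:
  d/dx[xy] = x·y' + y
  d/dx[3x] = 3
  d/dx[6y] = 6·y'
  d/dx[-21] = 0
Adding these up, d/dx[F] = 0 becomes
  (y + 3) + (x + 6)·y' = 0,
so isolating y',
  dy/dx = -(y + 3)/(x + 6) = (-y - 3)/(x + 6)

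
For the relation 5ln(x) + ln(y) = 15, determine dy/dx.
Apply d/dx to both sides, remembering that y depends on x. Each occurrence of y therefore brings in a y' = dy/dx via the chain rule.

With F(x, y) equal to the left-hand side minus the right, differentiate F term by term:
  d/dx[5ln(x)] = 5/x
  d/dx[ln(y)] = y'/y
  d/dx[-15] = 0
Adding these up, d/dx[F] = 0 becomes
  (5/x) + (1/y)·y' = 0,
so isolating y',
  dy/dx = -(5/x)/(1/y) = -5y/x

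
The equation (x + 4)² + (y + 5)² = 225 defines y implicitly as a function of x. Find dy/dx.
Apply d/dx to both sides, remembering that y depends on x. Each occurrence of y therefore brings in a y' = dy/dx via the chain rule.

With F(x, y) equal to the left-hand side minus the right, differentiate F term by term:
  d/dx[(x + 4)^2] = 2x + 8
  d/dx[(y + 5)^2] = 2·y'(y + 5)
  d/dx[-225] = 0
Adding these up, d/dx[F] = 0 becomes
  (2x + 8) + (2y + 10)·y' = 0,
so isolating y',
  dy/dx = -(2x + 8)/(2y + 10) = (-x - 4)/(y + 5)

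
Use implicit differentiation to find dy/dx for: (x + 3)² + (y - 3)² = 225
Differentiate both sides with respect to x, treating y as y(x). By the chain rule, any term containing y contributes a factor of y' = dy/dx when we differentiate it.

Move every term to one side and write the relation as F(x, y) = 0. Term by term,
  d/dx[(x + 3)^2] = 2x + 6
  d/dx[(y - 3)^2] = 2·y'(y - 3)
  d/dx[-225] = 0

The pieces without y' make up ∂F/∂x and the coefficient of y' is ∂F/∂y:
  ∂F/∂x = 2x + 6,
  ∂F/∂y = 2y - 6.

Since d/dx[F] = ∂F/∂x + (∂F/∂y)·y' = 0, solve for y':
  (∂F/∂y)·y' = -∂F/∂x
  dy/dx = -(∂F/∂x)/(∂F/∂y) = -(2x + 6)/(2y - 6) = (-x - 3)/(y - 3)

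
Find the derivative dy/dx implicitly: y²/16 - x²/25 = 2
Apply d/dx to both sides, remembering that y depends on x. Each occurrence of y therefore brings in a y' = dy/dx via the chain rule.

With F(x, y) equal to the left-hand side minus the right, differentiate F term by term:
  d/dx[-x^2/25] = -2x/25
  d/dx[y^2/16] = y·y'/8
  d/dx[-2] = 0
Adding these up, d/dx[F] = 0 becomes
  (-2x/25) + (y/8)·y' = 0,
so isolating y',
  dy/dx = -(-2x/25)/(y/8) = 16x/(25y)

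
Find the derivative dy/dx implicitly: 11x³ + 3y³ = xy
Apply d/dx to both sides, remembering that y depends on x. Each occurrence of y therefore brings in a y' = dy/dx via the chain rule.

With F(x, y) equal to the left-hand side minus the right, differentiate F term by term:
  d/dx[11x^3] = 33x^2
  d/dx[-xy] = -x·y' - y
  d/dx[3y^3] = 9y^2·y'
Adding these up, d/dx[F] = 0 becomes
  (33x^2 - y) + (-x + 9y^2)·y' = 0,
so isolating y',
  dy/dx = -(33x^2 - y)/(-x + 9y^2) = (33x^2 - y)/(x - 9y^2)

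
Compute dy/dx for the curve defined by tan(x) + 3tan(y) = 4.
Take d/dx of both sides. Since y is implicitly a function of x, the chain rule attaches a y' = dy/dx factor whenever we differentiate through y.

Set F(x, y) = (left side) − (right side), so the curve is F = 0. Differentiating each term of F:
  d/dx[tan(x)] = tan(x)^2 + 1
  d/dx[3tan(y)] = 3·y'(tan(y)^2 + 1)
  d/dx[-4] = 0

Collecting, the y'-free part is the partial derivative in x and the y' coefficient is the partial derivative in y:
  ∂F/∂x = tan(x)^2 + 1
  ∂F/∂y = 3tan(y)^2 + 3

so d/dx[F(x, y(x))] = ∂F/∂x + (∂F/∂y)·y' = 0. Rearranging,
  dy/dx = -(∂F/∂x)/(∂F/∂y) = -(tan(x)^2 + 1)/(3tan(y)^2 + 3) = -cos(y)^2/(3cos(x)^2)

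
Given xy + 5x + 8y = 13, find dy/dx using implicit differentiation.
Take d/dx of both sides. Since y is implicitly a function of x, the chain rule attaches a y' = dy/dx factor whenever we differentiate through y.

Set F(x, y) = (left side) − (right side), so the curve is F = 0. Differentiating each term of F:
  d/dx[xy] = x·y' + y
  d/dx[5x] = 5
  d/dx[8y] = 8·y'
  d/dx[-13] = 0

Collecting, the y'-free part is the partial derivative in x and the y' coefficient is the partial derivative in y:
  ∂F/∂x = y + 5
  ∂F/∂y = x + 8

so d/dx[F(x, y(x))] = ∂F/∂x + (∂F/∂y)·y' = 0. Rearranging,
  dy/dx = -(∂F/∂x)/(∂F/∂y) = -(y + 5)/(x + 8) = (-y - 5)/(x + 8)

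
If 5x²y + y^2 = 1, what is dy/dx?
Apply d/dx to both sides, remembering that y depends on x. Each occurrence of y therefore brings in a y' = dy/dx via the chain rule.

With F(x, y) equal to the left-hand side minus the right, differentiate F term by term:
  d/dx[5x^2y] = 5x^2·y' + 10xy
  d/dx[y^2] = 2y·y'
  d/dx[-1] = 0
Adding these up, d/dx[F] = 0 becomes
  (10xy) + (5x^2 + 2y)·y' = 0,
so isolating y',
  dy/dx = -(10xy)/(5x^2 + 2y) = -10xy/(5x^2 + 2y)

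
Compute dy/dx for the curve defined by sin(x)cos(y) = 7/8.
Differentiate both sides with respect to x, treating y as y(x). By the chain rule, any term containing y contributes a factor of y' = dy/dx when we differentiate it.

Move every term to one side and write the relation as F(x, y) = 0. Term by term,
  d/dx[sin(x)·cos(y)] = -y'·sin(x)·sin(y) + cos(x)·cos(y)
  d/dx[-7/8] = 0

The pieces without y' make up ∂F/∂x and the coefficient of y' is ∂F/∂y:
  ∂F/∂x = cos(x)·cos(y),
  ∂F/∂y = -sin(x)·sin(y).

Since d/dx[F] = ∂F/∂x + (∂F/∂y)·y' = 0, solve for y':
  (∂F/∂y)·y' = -∂F/∂x
  dy/dx = -(∂F/∂x)/(∂F/∂y) = -(cos(x)·cos(y))/(-sin(x)·sin(y)) = 1/(tan(x)·tan(y))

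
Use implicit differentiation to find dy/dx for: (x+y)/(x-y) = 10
Apply d/dx to both sides, remembering that y depends on x. Each occurrence of y therefore brings in a y' = dy/dx via the chain rule.

With F(x, y) equal to the left-hand side minus the right, differentiate F term by term:
  d/dx[(x + y)/(x - y)] = (y' + 1)/(x - y) + (x + y)(y' - 1)/(x - y)^2
  d/dx[-10] = 0
Adding these up, d/dx[F] = 0 becomes
  (1/(x - y) - (x + y)/(x - y)^2) + (1/(x - y) + (x + y)/(x - y)^2)·y' = 0,
so isolating y',
  dy/dx = -(1/(x - y) - (x + y)/(x - y)^2)/(1/(x - y) + (x + y)/(x - y)^2)
        = -(-2y/(x - y)^2)/(2x/(x - y)^2) = y/x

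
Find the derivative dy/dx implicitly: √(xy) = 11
Apply d/dx to both sides, remembering that y depends on x. Each occurrence of y therefore brings in a y' = dy/dx via the chain rule.

With F(x, y) equal to the left-hand side minus the right, differentiate F term by term:
  d/dx[√(xy)] = √(xy)(x·y'/2 + y/2)/(xy)
  d/dx[-11] = 0
Adding these up, d/dx[F] = 0 becomes
  (√(xy)/(2x)) + (√(xy)/(2y))·y' = 0,
so isolating y',
  dy/dx = -(√(xy)/(2x))/(√(xy)/(2y)) = -y/x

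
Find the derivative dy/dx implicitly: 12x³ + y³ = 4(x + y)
Differentiate both sides with respect to x, treating y as y(x). By the chain rule, any term containing y contributes a factor of y' = dy/dx when we differentiate it.

Move every term to one side and write the relation as F(x, y) = 0. Term by term,
  d/dx[12x^3] = 36x^2
  d/dx[-4x] = -4
  d/dx[y^3] = 3y^2·y'
  d/dx[-4y] = -4·y'

The pieces without y' make up ∂F/∂x and the coefficient of y' is ∂F/∂y:
  ∂F/∂x = 36x^2 - 4,
  ∂F/∂y = 3y^2 - 4.

Since d/dx[F] = ∂F/∂x + (∂F/∂y)·y' = 0, solve for y':
  (∂F/∂y)·y' = -∂F/∂x
  dy/dx = -(∂F/∂x)/(∂F/∂y) = -(36x^2 - 4)/(3y^2 - 4) = 4(1 - 9x^2)/(3y^2 - 4)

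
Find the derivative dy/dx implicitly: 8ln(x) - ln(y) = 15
Differentiate both sides with respect to x, treating y as y(x). By the chain rule, any term containing y contributes a factor of y' = dy/dx when we differentiate it.

Move every term to one side and write the relation as F(x, y) = 0. Term by term,
  d/dx[8ln(x)] = 8/x
  d/dx[-ln(y)] = -y'/y
  d/dx[-15] = 0

The pieces without y' make up ∂F/∂x and the coefficient of y' is ∂F/∂y:
  ∂F/∂x = 8/x,
  ∂F/∂y = -1/y.

Since d/dx[F] = ∂F/∂x + (∂F/∂y)·y' = 0, solve for y':
  (∂F/∂y)·y' = -∂F/∂x
  dy/dx = -(∂F/∂x)/(∂F/∂y) = -(8/x)/(-1/y) = 8y/x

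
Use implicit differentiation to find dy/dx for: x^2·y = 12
Take d/dx of both sides. Since y is implicitly a function of x, the chain rule attaches a y' = dy/dx factor whenever we differentiate through y.

Set F(x, y) = (left side) − (right side), so the curve is F = 0. Differentiating each term of F:
  d/dx[x^2y] = x^2·y' + 2xy
  d/dx[-12] = 0

Collecting, the y'-free part is the partial derivative in x and the y' coefficient is the partial derivative in y:
  ∂F/∂x = 2xy
  ∂F/∂y = x^2

so d/dx[F(x, y(x))] = ∂F/∂x + (∂F/∂y)·y' = 0. Rearranging,
  dy/dx = -(∂F/∂x)/(∂F/∂y) = -(2xy)/(x^2) = -2y/x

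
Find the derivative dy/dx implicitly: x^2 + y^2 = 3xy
Apply d/dx to both sides, remembering that y depends on x. Each occurrence of y therefore brings in a y' = dy/dx via the chain rule.

With F(x, y) equal to the left-hand side minus the right, differentiate F term by term:
  d/dx[x^2] = 2x
  d/dx[-3xy] = -3x·y' - 3y
  d/dx[y^2] = 2y·y'
Adding these up, d/dx[F] = 0 becomes
  (2x - 3y) + (-3x + 2y)·y' = 0,
so isolating y',
  dy/dx = -(2x - 3y)/(-3x + 2y) = (2x - 3y)/(3x - 2y)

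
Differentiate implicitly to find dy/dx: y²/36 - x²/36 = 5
Differentiate the relation implicitly: treat y = y(x) and apply the chain rule, so every y-derivative picks up a y' = dy/dx factor.

With everything moved to the left-hand side, differentiate term by term:
  d/dx[-x^2/36] = -x/18
  d/dx[y^2/36] = y·y'/18
  d/dx[-5] = 0

Separating the contributions that come from x directly and those that come through y:
  without y':      -x/18
  multiplying y':  y/18

so (-x/18) + (y/18)·y' = 0, and therefore
  dy/dx = -(-x/18)/(y/18) = x/y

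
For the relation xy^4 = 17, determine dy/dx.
Differentiate both sides with respect to x, treating y as y(x). By the chain rule, any term containing y contributes a factor of y' = dy/dx when we differentiate it.

Move every term to one side and write the relation as F(x, y) = 0. Term by term,
  d/dx[xy^4] = 4xy^3·y' + y^4
  d/dx[-17] = 0

The pieces without y' make up ∂F/∂x and the coefficient of y' is ∂F/∂y:
  ∂F/∂x = y^4,
  ∂F/∂y = 4xy^3.

Since d/dx[F] = ∂F/∂x + (∂F/∂y)·y' = 0, solve for y':
  (∂F/∂y)·y' = -∂F/∂x
  dy/dx = -(∂F/∂x)/(∂F/∂y) = -(y^4)/(4xy^3) = -y/(4x)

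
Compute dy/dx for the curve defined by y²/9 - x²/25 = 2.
Differentiate the relation implicitly: treat y = y(x) and apply the chain rule, so every y-derivative picks up a y' = dy/dx factor.

With everything moved to the left-hand side, differentiate term by term:
  d/dx[-x^2/25] = -2x/25
  d/dx[y^2/9] = 2y·y'/9
  d/dx[-2] = 0

Separating the contributions that come from x directly and those that come through y:
  without y':      -2x/25
  multiplying y':  2y/9

so (-2x/25) + (2y/9)·y' = 0, and therefore
  dy/dx = -(-2x/25)/(2y/9) = 9x/(25y)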